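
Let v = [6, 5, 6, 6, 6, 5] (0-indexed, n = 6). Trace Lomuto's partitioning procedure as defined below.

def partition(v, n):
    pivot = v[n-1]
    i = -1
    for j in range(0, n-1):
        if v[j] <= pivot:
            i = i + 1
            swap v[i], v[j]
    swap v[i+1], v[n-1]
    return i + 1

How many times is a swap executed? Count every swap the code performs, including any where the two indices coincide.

2

pivot = v[5] = 5; i = -1
j=0: v[0]=6 > 5 → no swap
j=1: v[1]=5 ≤ 5 → i=0, swap v[0],v[1] → [5, 6, 6, 6, 6, 5]
j=2: v[2]=6 > 5 → no swap
j=3: v[3]=6 > 5 → no swap
j=4: v[4]=6 > 5 → no swap
final swap v[1],v[5] → [5, 5, 6, 6, 6, 6]; return 1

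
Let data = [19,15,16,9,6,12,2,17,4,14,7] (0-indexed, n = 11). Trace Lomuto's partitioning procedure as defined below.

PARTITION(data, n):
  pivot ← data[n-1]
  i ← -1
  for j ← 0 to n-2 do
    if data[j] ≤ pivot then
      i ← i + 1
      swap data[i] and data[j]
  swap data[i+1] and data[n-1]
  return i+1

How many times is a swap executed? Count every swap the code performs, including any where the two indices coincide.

4

pivot = data[10] = 7; i = -1
j=0: data[0]=19 > 7 → no swap
j=1: data[1]=15 > 7 → no swap
j=2: data[2]=16 > 7 → no swap
j=3: data[3]=9 > 7 → no swap
j=4: data[4]=6 ≤ 7 → i=0, swap data[0],data[4] → [6,15,16,9,19,12,2,17,4,14,7]
j=5: data[5]=12 > 7 → no swap
j=6: data[6]=2 ≤ 7 → i=1, swap data[1],data[6] → [6,2,16,9,19,12,15,17,4,14,7]
j=7: data[7]=17 > 7 → no swap
j=8: data[8]=4 ≤ 7 → i=2, swap data[2],data[8] → [6,2,4,9,19,12,15,17,16,14,7]
j=9: data[9]=14 > 7 → no swap
final swap data[3],data[10] → [6,2,4,7,19,12,15,17,16,14,9]; return 3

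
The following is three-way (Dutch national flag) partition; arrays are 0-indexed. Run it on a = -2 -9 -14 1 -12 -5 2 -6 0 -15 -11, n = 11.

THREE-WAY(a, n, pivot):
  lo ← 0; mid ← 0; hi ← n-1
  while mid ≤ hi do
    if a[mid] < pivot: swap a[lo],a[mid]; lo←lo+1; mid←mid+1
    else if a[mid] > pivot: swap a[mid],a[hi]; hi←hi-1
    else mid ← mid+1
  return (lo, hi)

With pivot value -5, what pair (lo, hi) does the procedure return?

(6, 6)

lo=0 mid=0 hi=10
-2>-5: swap(0,10), hi=9 ⇒ -11 -9 -14 1 -12 -5 2 -6 0 -15 -2
-11<-5: swap(0,0), lo=1 mid=1 ⇒ -11 -9 -14 1 -12 -5 2 -6 0 -15 -2
-9<-5: swap(1,1), lo=2 mid=2 ⇒ -11 -9 -14 1 -12 -5 2 -6 0 -15 -2
-14<-5: swap(2,2), lo=3 mid=3 ⇒ -11 -9 -14 1 -12 -5 2 -6 0 -15 -2
1>-5: swap(3,9), hi=8 ⇒ -11 -9 -14 -15 -12 -5 2 -6 0 1 -2
-15<-5: swap(3,3), lo=4 mid=4 ⇒ -11 -9 -14 -15 -12 -5 2 -6 0 1 -2
-12<-5: swap(4,4), lo=5 mid=5 ⇒ -11 -9 -14 -15 -12 -5 2 -6 0 1 -2
-5=-5: mid=6
2>-5: swap(6,8), hi=7 ⇒ -11 -9 -14 -15 -12 -5 0 -6 2 1 -2
0>-5: swap(6,7), hi=6 ⇒ -11 -9 -14 -15 -12 -5 -6 0 2 1 -2
-6<-5: swap(5,6), lo=6 mid=7 ⇒ -11 -9 -14 -15 -12 -6 -5 0 2 1 -2
done. lo=6 hi=6; a=-11 -9 -14 -15 -12 -6 -5 0 2 1 -2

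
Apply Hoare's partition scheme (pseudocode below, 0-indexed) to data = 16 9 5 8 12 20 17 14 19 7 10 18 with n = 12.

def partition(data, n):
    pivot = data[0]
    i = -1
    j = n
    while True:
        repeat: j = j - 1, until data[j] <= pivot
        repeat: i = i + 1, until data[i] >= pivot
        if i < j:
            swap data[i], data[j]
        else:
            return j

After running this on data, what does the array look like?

10 9 5 8 12 7 14 17 19 20 16 18

pivot=16
j stops at 10 (10), i stops at 0 (16); swap ⇒ 10 9 5 8 12 20 17 14 19 7 16 18
j stops at 9 (7), i stops at 5 (20); swap ⇒ 10 9 5 8 12 7 17 14 19 20 16 18
j stops at 7 (14), i stops at 6 (17); swap ⇒ 10 9 5 8 12 7 14 17 19 20 16 18
j stops at 6, i stops at 7; i≥j ⇒ return 6. data=10 9 5 8 12 7 14 17 19 20 16 18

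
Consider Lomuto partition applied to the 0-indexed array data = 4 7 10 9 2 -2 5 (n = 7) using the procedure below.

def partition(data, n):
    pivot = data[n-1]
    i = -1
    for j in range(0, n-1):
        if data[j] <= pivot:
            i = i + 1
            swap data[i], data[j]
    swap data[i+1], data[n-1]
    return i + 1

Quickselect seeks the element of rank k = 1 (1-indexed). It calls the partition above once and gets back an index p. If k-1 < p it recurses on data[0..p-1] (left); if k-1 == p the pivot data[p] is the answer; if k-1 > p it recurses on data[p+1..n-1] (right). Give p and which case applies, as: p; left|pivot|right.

pivot = data[6] = 5; i = -1
j=0: data[0]=4 ≤ 5 → i=0, swap data[0],data[0] (no change) → 4 7 10 9 2 -2 5
j=1: data[1]=7 > 5 → no swap
j=2: data[2]=10 > 5 → no swap
j=3: data[3]=9 > 5 → no swap
j=4: data[4]=2 ≤ 5 → i=1, swap data[1],data[4] → 4 2 10 9 7 -2 5
j=5: data[5]=-2 ≤ 5 → i=2, swap data[2],data[5] → 4 2 -2 9 7 10 5
final swap data[3],data[6] → 4 2 -2 5 7 10 9; return 3
p = 3; k-1 = 0 < 3 ⇒ left

3; left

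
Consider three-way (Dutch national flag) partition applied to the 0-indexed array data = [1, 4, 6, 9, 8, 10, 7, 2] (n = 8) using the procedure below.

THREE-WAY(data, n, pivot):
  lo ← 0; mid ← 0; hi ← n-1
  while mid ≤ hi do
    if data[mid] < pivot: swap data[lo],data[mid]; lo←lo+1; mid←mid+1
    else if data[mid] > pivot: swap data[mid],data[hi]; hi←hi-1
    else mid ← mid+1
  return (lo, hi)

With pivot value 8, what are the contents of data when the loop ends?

[1, 4, 6, 2, 7, 8, 10, 9]

pivot = 8; lo=0, mid=0, hi=7
data[mid]=1<8: swap data[0],data[0]; lo=1,mid=1 → [1, 4, 6, 9, 8, 10, 7, 2]
data[mid]=4<8: swap data[1],data[1]; lo=2,mid=2 → [1, 4, 6, 9, 8, 10, 7, 2]
data[mid]=6<8: swap data[2],data[2]; lo=3,mid=3 → [1, 4, 6, 9, 8, 10, 7, 2]
data[mid]=9>8: swap data[3],data[7]; hi=6 → [1, 4, 6, 2, 8, 10, 7, 9]
data[mid]=2<8: swap data[3],data[3]; lo=4,mid=4 → [1, 4, 6, 2, 8, 10, 7, 9]
data[mid]=8=8: mid=5
data[mid]=10>8: swap data[5],data[6]; hi=5 → [1, 4, 6, 2, 8, 7, 10, 9]
data[mid]=7<8: swap data[4],data[5]; lo=5,mid=6 → [1, 4, 6, 2, 7, 8, 10, 9]
end: lo=5, hi=5; data = [1, 4, 6, 2, 7, 8, 10, 9]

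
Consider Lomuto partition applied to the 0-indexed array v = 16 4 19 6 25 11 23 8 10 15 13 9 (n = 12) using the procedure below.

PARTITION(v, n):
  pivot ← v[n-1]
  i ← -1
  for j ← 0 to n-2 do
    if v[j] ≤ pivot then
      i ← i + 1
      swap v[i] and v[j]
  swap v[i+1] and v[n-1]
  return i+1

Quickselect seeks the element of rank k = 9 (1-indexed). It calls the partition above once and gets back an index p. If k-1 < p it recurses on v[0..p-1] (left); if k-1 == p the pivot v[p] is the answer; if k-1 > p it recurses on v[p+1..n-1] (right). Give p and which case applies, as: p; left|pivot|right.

pivot=9, i=-1
j=0: 16>9, skip
j=1: 4≤9, i=0, swap(0,1) ⇒ 4 16 19 6 25 11 23 8 10 15 13 9
j=2: 19>9, skip
j=3: 6≤9, i=1, swap(1,3) ⇒ 4 6 19 16 25 11 23 8 10 15 13 9
j=4: 25>9, skip
j=5: 11>9, skip
j=6: 23>9, skip
j=7: 8≤9, i=2, swap(2,7) ⇒ 4 6 8 16 25 11 23 19 10 15 13 9
j=8: 10>9, skip
j=9: 15>9, skip
j=10: 13>9, skip
swap(3,11) ⇒ 4 6 8 9 25 11 23 19 10 15 13 16; return 3
p = 3; k-1 = 8 > 3 ⇒ right

3; right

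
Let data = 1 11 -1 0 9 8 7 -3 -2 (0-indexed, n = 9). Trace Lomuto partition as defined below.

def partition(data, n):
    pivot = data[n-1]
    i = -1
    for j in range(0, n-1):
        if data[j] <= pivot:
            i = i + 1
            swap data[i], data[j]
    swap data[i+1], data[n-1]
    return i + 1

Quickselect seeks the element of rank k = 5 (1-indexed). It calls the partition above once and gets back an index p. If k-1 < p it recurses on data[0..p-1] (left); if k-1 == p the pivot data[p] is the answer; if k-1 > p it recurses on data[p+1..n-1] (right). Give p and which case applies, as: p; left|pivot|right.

pivot = data[8] = -2; i = -1
j=0: data[0]=1 > -2 → no swap
j=1: data[1]=11 > -2 → no swap
j=2: data[2]=-1 > -2 → no swap
j=3: data[3]=0 > -2 → no swap
j=4: data[4]=9 > -2 → no swap
j=5: data[5]=8 > -2 → no swap
j=6: data[6]=7 > -2 → no swap
j=7: data[7]=-3 ≤ -2 → i=0, swap data[0],data[7] → -3 11 -1 0 9 8 7 1 -2
final swap data[1],data[8] → -3 -2 -1 0 9 8 7 1 11; return 1
p = 1; k-1 = 4 > 1 ⇒ right

1; right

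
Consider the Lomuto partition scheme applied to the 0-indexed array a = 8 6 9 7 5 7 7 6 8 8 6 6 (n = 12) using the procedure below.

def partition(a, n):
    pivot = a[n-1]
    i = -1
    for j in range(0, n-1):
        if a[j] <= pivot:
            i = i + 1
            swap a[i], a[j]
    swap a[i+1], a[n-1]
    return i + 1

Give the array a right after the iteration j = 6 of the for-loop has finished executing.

pivot=6, i=-1
j=0: 8>6, skip
j=1: 6≤6, i=0, swap(0,1) ⇒ 6 8 9 7 5 7 7 6 8 8 6 6
j=2: 9>6, skip
j=3: 7>6, skip
j=4: 5≤6, i=1, swap(1,4) ⇒ 6 5 9 7 8 7 7 6 8 8 6 6
j=5: 7>6, skip
j=6: 7>6, skip
(after j=6) a = 6 5 9 7 8 7 7 6 8 8 6 6

6 5 9 7 8 7 7 6 8 8 6 6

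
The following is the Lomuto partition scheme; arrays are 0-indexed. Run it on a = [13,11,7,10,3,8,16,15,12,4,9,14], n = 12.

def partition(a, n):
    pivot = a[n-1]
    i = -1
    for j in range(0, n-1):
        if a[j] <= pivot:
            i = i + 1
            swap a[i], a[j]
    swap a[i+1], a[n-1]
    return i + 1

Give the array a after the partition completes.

pivot = a[11] = 14; i = -1
j=0: a[0]=13 ≤ 14 → i=0, swap a[0],a[0] (no change) → [13,11,7,10,3,8,16,15,12,4,9,14]
j=1: a[1]=11 ≤ 14 → i=1, swap a[1],a[1] (no change) → [13,11,7,10,3,8,16,15,12,4,9,14]
j=2: a[2]=7 ≤ 14 → i=2, swap a[2],a[2] (no change) → [13,11,7,10,3,8,16,15,12,4,9,14]
j=3: a[3]=10 ≤ 14 → i=3, swap a[3],a[3] (no change) → [13,11,7,10,3,8,16,15,12,4,9,14]
j=4: a[4]=3 ≤ 14 → i=4, swap a[4],a[4] (no change) → [13,11,7,10,3,8,16,15,12,4,9,14]
j=5: a[5]=8 ≤ 14 → i=5, swap a[5],a[5] (no change) → [13,11,7,10,3,8,16,15,12,4,9,14]
j=6: a[6]=16 > 14 → no swap
j=7: a[7]=15 > 14 → no swap
j=8: a[8]=12 ≤ 14 → i=6, swap a[6],a[8] → [13,11,7,10,3,8,12,15,16,4,9,14]
j=9: a[9]=4 ≤ 14 → i=7, swap a[7],a[9] → [13,11,7,10,3,8,12,4,16,15,9,14]
j=10: a[10]=9 ≤ 14 → i=8, swap a[8],a[10] → [13,11,7,10,3,8,12,4,9,15,16,14]
final swap a[9],a[11] → [13,11,7,10,3,8,12,4,9,14,16,15]; return 9

[13,11,7,10,3,8,12,4,9,14,16,15]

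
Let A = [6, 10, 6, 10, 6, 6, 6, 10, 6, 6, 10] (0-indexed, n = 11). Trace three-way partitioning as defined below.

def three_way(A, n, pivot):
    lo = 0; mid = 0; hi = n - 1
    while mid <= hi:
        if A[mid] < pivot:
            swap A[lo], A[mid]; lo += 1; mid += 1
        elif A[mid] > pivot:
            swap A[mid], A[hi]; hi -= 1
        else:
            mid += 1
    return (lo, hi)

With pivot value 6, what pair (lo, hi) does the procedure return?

(0, 6)

pivot = 6; lo=0, mid=0, hi=10
A[mid]=6=6: mid=1
A[mid]=10>6: swap A[1],A[10]; hi=9 → [6, 10, 6, 10, 6, 6, 6, 10, 6, 6, 10]
A[mid]=10>6: swap A[1],A[9]; hi=8 → [6, 6, 6, 10, 6, 6, 6, 10, 6, 10, 10]
A[mid]=6=6: mid=2
A[mid]=6=6: mid=3
A[mid]=10>6: swap A[3],A[8]; hi=7 → [6, 6, 6, 6, 6, 6, 6, 10, 10, 10, 10]
A[mid]=6=6: mid=4
A[mid]=6=6: mid=5
A[mid]=6=6: mid=6
A[mid]=6=6: mid=7
A[mid]=10>6: swap A[7],A[7]; hi=6 → [6, 6, 6, 6, 6, 6, 6, 10, 10, 10, 10]
end: lo=0, hi=6; A = [6, 6, 6, 6, 6, 6, 6, 10, 10, 10, 10]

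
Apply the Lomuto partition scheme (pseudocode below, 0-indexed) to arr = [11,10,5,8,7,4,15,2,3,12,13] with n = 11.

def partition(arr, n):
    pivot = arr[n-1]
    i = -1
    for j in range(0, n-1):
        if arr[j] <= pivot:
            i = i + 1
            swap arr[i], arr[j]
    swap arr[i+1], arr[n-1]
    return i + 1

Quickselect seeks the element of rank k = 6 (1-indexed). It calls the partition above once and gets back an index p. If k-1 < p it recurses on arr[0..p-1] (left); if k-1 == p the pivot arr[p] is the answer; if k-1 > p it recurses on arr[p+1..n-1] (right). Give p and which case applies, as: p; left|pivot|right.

pivot=13, i=-1
j=0: 11≤13, i=0, swap(0,0) ⇒ [11,10,5,8,7,4,15,2,3,12,13]
j=1: 10≤13, i=1, swap(1,1) ⇒ [11,10,5,8,7,4,15,2,3,12,13]
j=2: 5≤13, i=2, swap(2,2) ⇒ [11,10,5,8,7,4,15,2,3,12,13]
j=3: 8≤13, i=3, swap(3,3) ⇒ [11,10,5,8,7,4,15,2,3,12,13]
j=4: 7≤13, i=4, swap(4,4) ⇒ [11,10,5,8,7,4,15,2,3,12,13]
j=5: 4≤13, i=5, swap(5,5) ⇒ [11,10,5,8,7,4,15,2,3,12,13]
j=6: 15>13, skip
j=7: 2≤13, i=6, swap(6,7) ⇒ [11,10,5,8,7,4,2,15,3,12,13]
j=8: 3≤13, i=7, swap(7,8) ⇒ [11,10,5,8,7,4,2,3,15,12,13]
j=9: 12≤13, i=8, swap(8,9) ⇒ [11,10,5,8,7,4,2,3,12,15,13]
swap(9,10) ⇒ [11,10,5,8,7,4,2,3,12,13,15]; return 9
p = 9; k-1 = 5 < 9 ⇒ left

9; left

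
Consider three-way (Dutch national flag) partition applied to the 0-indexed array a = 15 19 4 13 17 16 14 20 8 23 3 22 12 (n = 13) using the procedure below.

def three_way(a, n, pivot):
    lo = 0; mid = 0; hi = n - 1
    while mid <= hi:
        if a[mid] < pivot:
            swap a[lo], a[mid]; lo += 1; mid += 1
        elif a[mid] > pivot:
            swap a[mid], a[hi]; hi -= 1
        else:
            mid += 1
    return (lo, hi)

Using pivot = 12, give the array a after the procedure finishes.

pivot = 12; lo=0, mid=0, hi=12
a[mid]=15>12: swap a[0],a[12]; hi=11 → 12 19 4 13 17 16 14 20 8 23 3 22 15
a[mid]=12=12: mid=1
a[mid]=19>12: swap a[1],a[11]; hi=10 → 12 22 4 13 17 16 14 20 8 23 3 19 15
a[mid]=22>12: swap a[1],a[10]; hi=9 → 12 3 4 13 17 16 14 20 8 23 22 19 15
a[mid]=3<12: swap a[0],a[1]; lo=1,mid=2 → 3 12 4 13 17 16 14 20 8 23 22 19 15
a[mid]=4<12: swap a[1],a[2]; lo=2,mid=3 → 3 4 12 13 17 16 14 20 8 23 22 19 15
a[mid]=13>12: swap a[3],a[9]; hi=8 → 3 4 12 23 17 16 14 20 8 13 22 19 15
a[mid]=23>12: swap a[3],a[8]; hi=7 → 3 4 12 8 17 16 14 20 23 13 22 19 15
a[mid]=8<12: swap a[2],a[3]; lo=3,mid=4 → 3 4 8 12 17 16 14 20 23 13 22 19 15
a[mid]=17>12: swap a[4],a[7]; hi=6 → 3 4 8 12 20 16 14 17 23 13 22 19 15
a[mid]=20>12: swap a[4],a[6]; hi=5 → 3 4 8 12 14 16 20 17 23 13 22 19 15
a[mid]=14>12: swap a[4],a[5]; hi=4 → 3 4 8 12 16 14 20 17 23 13 22 19 15
a[mid]=16>12: swap a[4],a[4]; hi=3 → 3 4 8 12 16 14 20 17 23 13 22 19 15
end: lo=3, hi=3; a = 3 4 8 12 16 14 20 17 23 13 22 19 15

3 4 8 12 16 14 20 17 23 13 22 19 15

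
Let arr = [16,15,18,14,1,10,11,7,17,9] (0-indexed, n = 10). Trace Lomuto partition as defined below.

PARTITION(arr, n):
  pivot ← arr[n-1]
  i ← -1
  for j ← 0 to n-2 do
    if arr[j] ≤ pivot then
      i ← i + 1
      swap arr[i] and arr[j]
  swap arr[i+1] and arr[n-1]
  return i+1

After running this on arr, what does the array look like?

pivot=9, i=-1
j=0: 16>9, skip
j=1: 15>9, skip
j=2: 18>9, skip
j=3: 14>9, skip
j=4: 1≤9, i=0, swap(0,4) ⇒ [1,15,18,14,16,10,11,7,17,9]
j=5: 10>9, skip
j=6: 11>9, skip
j=7: 7≤9, i=1, swap(1,7) ⇒ [1,7,18,14,16,10,11,15,17,9]
j=8: 17>9, skip
swap(2,9) ⇒ [1,7,9,14,16,10,11,15,17,18]; return 2

[1,7,9,14,16,10,11,15,17,18]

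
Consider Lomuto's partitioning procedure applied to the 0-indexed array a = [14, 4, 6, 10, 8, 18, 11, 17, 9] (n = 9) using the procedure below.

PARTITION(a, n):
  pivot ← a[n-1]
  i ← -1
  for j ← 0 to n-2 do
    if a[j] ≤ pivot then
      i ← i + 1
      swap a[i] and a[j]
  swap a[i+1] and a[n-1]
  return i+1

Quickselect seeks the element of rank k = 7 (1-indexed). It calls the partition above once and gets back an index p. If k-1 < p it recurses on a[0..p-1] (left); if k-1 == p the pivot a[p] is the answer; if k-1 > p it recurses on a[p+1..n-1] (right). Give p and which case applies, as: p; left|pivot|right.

3; right

pivot=9, i=-1
j=0: 14>9, skip
j=1: 4≤9, i=0, swap(0,1) ⇒ [4, 14, 6, 10, 8, 18, 11, 17, 9]
j=2: 6≤9, i=1, swap(1,2) ⇒ [4, 6, 14, 10, 8, 18, 11, 17, 9]
j=3: 10>9, skip
j=4: 8≤9, i=2, swap(2,4) ⇒ [4, 6, 8, 10, 14, 18, 11, 17, 9]
j=5: 18>9, skip
j=6: 11>9, skip
j=7: 17>9, skip
swap(3,8) ⇒ [4, 6, 8, 9, 14, 18, 11, 17, 10]; return 3
p = 3; k-1 = 6 > 3 ⇒ right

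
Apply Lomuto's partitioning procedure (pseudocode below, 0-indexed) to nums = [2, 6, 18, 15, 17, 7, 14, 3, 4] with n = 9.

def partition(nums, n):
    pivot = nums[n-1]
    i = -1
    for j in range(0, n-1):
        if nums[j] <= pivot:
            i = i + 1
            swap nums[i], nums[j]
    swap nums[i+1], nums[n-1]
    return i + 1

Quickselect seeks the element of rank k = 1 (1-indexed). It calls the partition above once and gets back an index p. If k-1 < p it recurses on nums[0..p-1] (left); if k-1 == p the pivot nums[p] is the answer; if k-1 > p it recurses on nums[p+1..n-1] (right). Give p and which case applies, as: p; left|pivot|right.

2; left

pivot=4, i=-1
j=0: 2≤4, i=0, swap(0,0) ⇒ [2, 6, 18, 15, 17, 7, 14, 3, 4]
j=1: 6>4, skip
j=2: 18>4, skip
j=3: 15>4, skip
j=4: 17>4, skip
j=5: 7>4, skip
j=6: 14>4, skip
j=7: 3≤4, i=1, swap(1,7) ⇒ [2, 3, 18, 15, 17, 7, 14, 6, 4]
swap(2,8) ⇒ [2, 3, 4, 15, 17, 7, 14, 6, 18]; return 2
p = 2; k-1 = 0 < 2 ⇒ left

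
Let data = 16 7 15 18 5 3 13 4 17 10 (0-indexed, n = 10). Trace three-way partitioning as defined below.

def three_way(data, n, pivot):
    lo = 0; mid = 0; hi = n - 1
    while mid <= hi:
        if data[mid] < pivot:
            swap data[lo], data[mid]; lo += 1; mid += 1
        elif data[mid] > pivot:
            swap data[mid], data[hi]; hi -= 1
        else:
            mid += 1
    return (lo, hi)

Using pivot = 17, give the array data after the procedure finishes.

16 7 15 10 5 3 13 4 17 18

pivot = 17; lo=0, mid=0, hi=9
data[mid]=16<17: swap data[0],data[0]; lo=1,mid=1 → 16 7 15 18 5 3 13 4 17 10
data[mid]=7<17: swap data[1],data[1]; lo=2,mid=2 → 16 7 15 18 5 3 13 4 17 10
data[mid]=15<17: swap data[2],data[2]; lo=3,mid=3 → 16 7 15 18 5 3 13 4 17 10
data[mid]=18>17: swap data[3],data[9]; hi=8 → 16 7 15 10 5 3 13 4 17 18
data[mid]=10<17: swap data[3],data[3]; lo=4,mid=4 → 16 7 15 10 5 3 13 4 17 18
data[mid]=5<17: swap data[4],data[4]; lo=5,mid=5 → 16 7 15 10 5 3 13 4 17 18
data[mid]=3<17: swap data[5],data[5]; lo=6,mid=6 → 16 7 15 10 5 3 13 4 17 18
data[mid]=13<17: swap data[6],data[6]; lo=7,mid=7 → 16 7 15 10 5 3 13 4 17 18
data[mid]=4<17: swap data[7],data[7]; lo=8,mid=8 → 16 7 15 10 5 3 13 4 17 18
data[mid]=17=17: mid=9
end: lo=8, hi=8; data = 16 7 15 10 5 3 13 4 17 18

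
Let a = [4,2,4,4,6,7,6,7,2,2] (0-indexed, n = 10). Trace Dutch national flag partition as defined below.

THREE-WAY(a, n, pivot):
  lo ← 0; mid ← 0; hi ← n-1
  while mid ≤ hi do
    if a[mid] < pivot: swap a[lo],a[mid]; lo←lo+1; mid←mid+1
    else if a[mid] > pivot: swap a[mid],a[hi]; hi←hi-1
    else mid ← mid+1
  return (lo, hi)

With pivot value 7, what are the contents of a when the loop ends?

[4,2,4,4,6,6,2,2,7,7]

pivot = 7; lo=0, mid=0, hi=9
a[mid]=4<7: swap a[0],a[0]; lo=1,mid=1 → [4,2,4,4,6,7,6,7,2,2]
a[mid]=2<7: swap a[1],a[1]; lo=2,mid=2 → [4,2,4,4,6,7,6,7,2,2]
a[mid]=4<7: swap a[2],a[2]; lo=3,mid=3 → [4,2,4,4,6,7,6,7,2,2]
a[mid]=4<7: swap a[3],a[3]; lo=4,mid=4 → [4,2,4,4,6,7,6,7,2,2]
a[mid]=6<7: swap a[4],a[4]; lo=5,mid=5 → [4,2,4,4,6,7,6,7,2,2]
a[mid]=7=7: mid=6
a[mid]=6<7: swap a[5],a[6]; lo=6,mid=7 → [4,2,4,4,6,6,7,7,2,2]
a[mid]=7=7: mid=8
a[mid]=2<7: swap a[6],a[8]; lo=7,mid=9 → [4,2,4,4,6,6,2,7,7,2]
a[mid]=2<7: swap a[7],a[9]; lo=8,mid=10 → [4,2,4,4,6,6,2,2,7,7]
end: lo=8, hi=9; a = [4,2,4,4,6,6,2,2,7,7]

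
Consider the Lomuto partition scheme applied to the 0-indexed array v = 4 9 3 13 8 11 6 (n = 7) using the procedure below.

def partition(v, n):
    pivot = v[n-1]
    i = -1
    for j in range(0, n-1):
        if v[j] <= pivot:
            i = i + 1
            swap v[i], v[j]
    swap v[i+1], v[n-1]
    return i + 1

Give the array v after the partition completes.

4 3 6 13 8 11 9

pivot=6, i=-1
j=0: 4≤6, i=0, swap(0,0) ⇒ 4 9 3 13 8 11 6
j=1: 9>6, skip
j=2: 3≤6, i=1, swap(1,2) ⇒ 4 3 9 13 8 11 6
j=3: 13>6, skip
j=4: 8>6, skip
j=5: 11>6, skip
swap(2,6) ⇒ 4 3 6 13 8 11 9; return 2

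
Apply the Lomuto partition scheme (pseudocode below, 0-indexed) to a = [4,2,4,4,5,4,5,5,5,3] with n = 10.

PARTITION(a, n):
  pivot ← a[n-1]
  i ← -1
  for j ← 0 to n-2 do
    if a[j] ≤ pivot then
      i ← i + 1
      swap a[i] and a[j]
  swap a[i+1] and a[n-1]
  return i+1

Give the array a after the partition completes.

pivot=3, i=-1
j=0: 4>3, skip
j=1: 2≤3, i=0, swap(0,1) ⇒ [2,4,4,4,5,4,5,5,5,3]
j=2: 4>3, skip
j=3: 4>3, skip
j=4: 5>3, skip
j=5: 4>3, skip
j=6: 5>3, skip
j=7: 5>3, skip
j=8: 5>3, skip
swap(1,9) ⇒ [2,3,4,4,5,4,5,5,5,4]; return 1

[2,3,4,4,5,4,5,5,5,4]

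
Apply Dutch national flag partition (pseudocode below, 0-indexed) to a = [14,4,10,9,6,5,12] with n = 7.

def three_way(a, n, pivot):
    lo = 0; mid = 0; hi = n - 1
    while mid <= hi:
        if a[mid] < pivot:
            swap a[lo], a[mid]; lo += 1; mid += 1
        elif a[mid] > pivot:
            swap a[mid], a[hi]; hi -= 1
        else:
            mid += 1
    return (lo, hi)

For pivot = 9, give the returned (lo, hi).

(3, 3)

pivot = 9; lo=0, mid=0, hi=6
a[mid]=14>9: swap a[0],a[6]; hi=5 → [12,4,10,9,6,5,14]
a[mid]=12>9: swap a[0],a[5]; hi=4 → [5,4,10,9,6,12,14]
a[mid]=5<9: swap a[0],a[0]; lo=1,mid=1 → [5,4,10,9,6,12,14]
a[mid]=4<9: swap a[1],a[1]; lo=2,mid=2 → [5,4,10,9,6,12,14]
a[mid]=10>9: swap a[2],a[4]; hi=3 → [5,4,6,9,10,12,14]
a[mid]=6<9: swap a[2],a[2]; lo=3,mid=3 → [5,4,6,9,10,12,14]
a[mid]=9=9: mid=4
end: lo=3, hi=3; a = [5,4,6,9,10,12,14]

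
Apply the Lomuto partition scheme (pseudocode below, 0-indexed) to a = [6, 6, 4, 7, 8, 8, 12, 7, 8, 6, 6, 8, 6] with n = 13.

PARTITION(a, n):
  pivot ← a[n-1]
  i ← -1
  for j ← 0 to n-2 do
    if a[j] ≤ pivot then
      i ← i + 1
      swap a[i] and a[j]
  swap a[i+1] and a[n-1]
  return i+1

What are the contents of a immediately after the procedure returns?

pivot = a[12] = 6; i = -1
j=0: a[0]=6 ≤ 6 → i=0, swap a[0],a[0] (no change) → [6, 6, 4, 7, 8, 8, 12, 7, 8, 6, 6, 8, 6]
j=1: a[1]=6 ≤ 6 → i=1, swap a[1],a[1] (no change) → [6, 6, 4, 7, 8, 8, 12, 7, 8, 6, 6, 8, 6]
j=2: a[2]=4 ≤ 6 → i=2, swap a[2],a[2] (no change) → [6, 6, 4, 7, 8, 8, 12, 7, 8, 6, 6, 8, 6]
j=3: a[3]=7 > 6 → no swap
j=4: a[4]=8 > 6 → no swap
j=5: a[5]=8 > 6 → no swap
j=6: a[6]=12 > 6 → no swap
j=7: a[7]=7 > 6 → no swap
j=8: a[8]=8 > 6 → no swap
j=9: a[9]=6 ≤ 6 → i=3, swap a[3],a[9] → [6, 6, 4, 6, 8, 8, 12, 7, 8, 7, 6, 8, 6]
j=10: a[10]=6 ≤ 6 → i=4, swap a[4],a[10] → [6, 6, 4, 6, 6, 8, 12, 7, 8, 7, 8, 8, 6]
j=11: a[11]=8 > 6 → no swap
final swap a[5],a[12] → [6, 6, 4, 6, 6, 6, 12, 7, 8, 7, 8, 8, 8]; return 5

[6, 6, 4, 6, 6, 6, 12, 7, 8, 7, 8, 8, 8]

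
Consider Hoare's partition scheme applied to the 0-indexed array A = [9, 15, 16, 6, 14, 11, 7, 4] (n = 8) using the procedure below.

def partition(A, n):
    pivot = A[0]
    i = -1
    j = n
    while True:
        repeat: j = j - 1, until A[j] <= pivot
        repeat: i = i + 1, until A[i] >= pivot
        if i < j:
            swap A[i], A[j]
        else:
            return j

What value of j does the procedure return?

pivot = A[0] = 9; i = -1, j = 8
j→7 (A[7]=4≤9), i→0 (A[0]=9≥9); i<j, swap → [4, 15, 16, 6, 14, 11, 7, 9]
j→6 (A[6]=7≤9), i→1 (A[1]=15≥9); i<j, swap → [4, 7, 16, 6, 14, 11, 15, 9]
j→3 (A[3]=6≤9), i→2 (A[2]=16≥9); i<j, swap → [4, 7, 6, 16, 14, 11, 15, 9]
j→2, i→3; i≥j, return j=2. A = [4, 7, 6, 16, 14, 11, 15, 9]

2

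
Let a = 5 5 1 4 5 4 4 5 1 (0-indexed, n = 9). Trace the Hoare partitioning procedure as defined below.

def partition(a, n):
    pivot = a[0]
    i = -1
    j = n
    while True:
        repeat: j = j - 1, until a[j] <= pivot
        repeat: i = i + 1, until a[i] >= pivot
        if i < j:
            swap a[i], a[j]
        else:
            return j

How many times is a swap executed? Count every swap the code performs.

pivot = a[0] = 5; i = -1, j = 9
j→8 (a[8]=1≤5), i→0 (a[0]=5≥5); i<j, swap → 1 5 1 4 5 4 4 5 5
j→7 (a[7]=5≤5), i→1 (a[1]=5≥5); i<j, swap → 1 5 1 4 5 4 4 5 5
j→6 (a[6]=4≤5), i→4 (a[4]=5≥5); i<j, swap → 1 5 1 4 4 4 5 5 5
j→5, i→6; i≥j, return j=5. a = 1 5 1 4 4 4 5 5 5

3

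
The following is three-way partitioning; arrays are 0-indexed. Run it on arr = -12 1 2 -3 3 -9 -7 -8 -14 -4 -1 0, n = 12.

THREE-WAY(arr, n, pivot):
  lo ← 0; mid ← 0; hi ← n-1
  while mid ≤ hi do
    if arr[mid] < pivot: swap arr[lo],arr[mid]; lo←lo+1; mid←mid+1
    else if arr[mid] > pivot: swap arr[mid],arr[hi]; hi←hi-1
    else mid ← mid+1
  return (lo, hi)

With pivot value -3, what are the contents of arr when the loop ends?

pivot = -3; lo=0, mid=0, hi=11
arr[mid]=-12<-3: swap arr[0],arr[0]; lo=1,mid=1 → -12 1 2 -3 3 -9 -7 -8 -14 -4 -1 0
arr[mid]=1>-3: swap arr[1],arr[11]; hi=10 → -12 0 2 -3 3 -9 -7 -8 -14 -4 -1 1
arr[mid]=0>-3: swap arr[1],arr[10]; hi=9 → -12 -1 2 -3 3 -9 -7 -8 -14 -4 0 1
arr[mid]=-1>-3: swap arr[1],arr[9]; hi=8 → -12 -4 2 -3 3 -9 -7 -8 -14 -1 0 1
arr[mid]=-4<-3: swap arr[1],arr[1]; lo=2,mid=2 → -12 -4 2 -3 3 -9 -7 -8 -14 -1 0 1
arr[mid]=2>-3: swap arr[2],arr[8]; hi=7 → -12 -4 -14 -3 3 -9 -7 -8 2 -1 0 1
arr[mid]=-14<-3: swap arr[2],arr[2]; lo=3,mid=3 → -12 -4 -14 -3 3 -9 -7 -8 2 -1 0 1
arr[mid]=-3=-3: mid=4
arr[mid]=3>-3: swap arr[4],arr[7]; hi=6 → -12 -4 -14 -3 -8 -9 -7 3 2 -1 0 1
arr[mid]=-8<-3: swap arr[3],arr[4]; lo=4,mid=5 → -12 -4 -14 -8 -3 -9 -7 3 2 -1 0 1
arr[mid]=-9<-3: swap arr[4],arr[5]; lo=5,mid=6 → -12 -4 -14 -8 -9 -3 -7 3 2 -1 0 1
arr[mid]=-7<-3: swap arr[5],arr[6]; lo=6,mid=7 → -12 -4 -14 -8 -9 -7 -3 3 2 -1 0 1
end: lo=6, hi=6; arr = -12 -4 -14 -8 -9 -7 -3 3 2 -1 0 1

-12 -4 -14 -8 -9 -7 -3 3 2 -1 0 1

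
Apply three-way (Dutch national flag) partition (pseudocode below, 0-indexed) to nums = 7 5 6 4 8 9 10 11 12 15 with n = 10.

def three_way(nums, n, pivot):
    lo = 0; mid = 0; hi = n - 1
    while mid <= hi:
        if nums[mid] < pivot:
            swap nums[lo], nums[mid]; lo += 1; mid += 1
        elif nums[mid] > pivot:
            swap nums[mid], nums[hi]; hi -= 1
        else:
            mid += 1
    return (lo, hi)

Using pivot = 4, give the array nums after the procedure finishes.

4 6 5 8 9 10 11 12 15 7

lo=0 mid=0 hi=9
7>4: swap(0,9), hi=8 ⇒ 15 5 6 4 8 9 10 11 12 7
15>4: swap(0,8), hi=7 ⇒ 12 5 6 4 8 9 10 11 15 7
12>4: swap(0,7), hi=6 ⇒ 11 5 6 4 8 9 10 12 15 7
11>4: swap(0,6), hi=5 ⇒ 10 5 6 4 8 9 11 12 15 7
10>4: swap(0,5), hi=4 ⇒ 9 5 6 4 8 10 11 12 15 7
9>4: swap(0,4), hi=3 ⇒ 8 5 6 4 9 10 11 12 15 7
8>4: swap(0,3), hi=2 ⇒ 4 5 6 8 9 10 11 12 15 7
4=4: mid=1
5>4: swap(1,2), hi=1 ⇒ 4 6 5 8 9 10 11 12 15 7
6>4: swap(1,1), hi=0 ⇒ 4 6 5 8 9 10 11 12 15 7
done. lo=0 hi=0; nums=4 6 5 8 9 10 11 12 15 7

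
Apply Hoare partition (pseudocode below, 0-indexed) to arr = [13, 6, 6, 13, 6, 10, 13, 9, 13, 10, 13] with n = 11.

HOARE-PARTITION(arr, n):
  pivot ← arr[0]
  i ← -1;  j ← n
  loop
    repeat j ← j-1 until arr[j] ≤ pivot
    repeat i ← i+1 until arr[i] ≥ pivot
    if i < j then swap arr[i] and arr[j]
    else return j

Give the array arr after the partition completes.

[13, 6, 6, 10, 6, 10, 13, 9, 13, 13, 13]

pivot = arr[0] = 13; i = -1, j = 11
j→10 (arr[10]=13≤13), i→0 (arr[0]=13≥13); i<j, swap → [13, 6, 6, 13, 6, 10, 13, 9, 13, 10, 13]
j→9 (arr[9]=10≤13), i→3 (arr[3]=13≥13); i<j, swap → [13, 6, 6, 10, 6, 10, 13, 9, 13, 13, 13]
j→8 (arr[8]=13≤13), i→6 (arr[6]=13≥13); i<j, swap → [13, 6, 6, 10, 6, 10, 13, 9, 13, 13, 13]
j→7, i→8; i≥j, return j=7. arr = [13, 6, 6, 10, 6, 10, 13, 9, 13, 13, 13]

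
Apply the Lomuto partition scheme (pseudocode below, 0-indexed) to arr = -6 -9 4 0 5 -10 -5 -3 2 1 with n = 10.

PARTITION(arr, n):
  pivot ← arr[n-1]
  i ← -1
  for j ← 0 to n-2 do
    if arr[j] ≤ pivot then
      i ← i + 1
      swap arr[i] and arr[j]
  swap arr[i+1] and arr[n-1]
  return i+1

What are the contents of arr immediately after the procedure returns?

pivot=1, i=-1
j=0: -6≤1, i=0, swap(0,0) ⇒ -6 -9 4 0 5 -10 -5 -3 2 1
j=1: -9≤1, i=1, swap(1,1) ⇒ -6 -9 4 0 5 -10 -5 -3 2 1
j=2: 4>1, skip
j=3: 0≤1, i=2, swap(2,3) ⇒ -6 -9 0 4 5 -10 -5 -3 2 1
j=4: 5>1, skip
j=5: -10≤1, i=3, swap(3,5) ⇒ -6 -9 0 -10 5 4 -5 -3 2 1
j=6: -5≤1, i=4, swap(4,6) ⇒ -6 -9 0 -10 -5 4 5 -3 2 1
j=7: -3≤1, i=5, swap(5,7) ⇒ -6 -9 0 -10 -5 -3 5 4 2 1
j=8: 2>1, skip
swap(6,9) ⇒ -6 -9 0 -10 -5 -3 1 4 2 5; return 6

-6 -9 0 -10 -5 -3 1 4 2 5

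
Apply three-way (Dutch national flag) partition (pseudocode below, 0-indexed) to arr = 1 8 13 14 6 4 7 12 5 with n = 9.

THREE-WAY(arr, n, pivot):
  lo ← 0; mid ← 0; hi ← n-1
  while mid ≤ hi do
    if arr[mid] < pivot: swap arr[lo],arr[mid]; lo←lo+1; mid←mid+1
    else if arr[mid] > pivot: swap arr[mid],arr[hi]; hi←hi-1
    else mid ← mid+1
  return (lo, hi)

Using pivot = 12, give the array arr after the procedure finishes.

1 8 5 6 4 7 12 14 13

pivot = 12; lo=0, mid=0, hi=8
arr[mid]=1<12: swap arr[0],arr[0]; lo=1,mid=1 → 1 8 13 14 6 4 7 12 5
arr[mid]=8<12: swap arr[1],arr[1]; lo=2,mid=2 → 1 8 13 14 6 4 7 12 5
arr[mid]=13>12: swap arr[2],arr[8]; hi=7 → 1 8 5 14 6 4 7 12 13
arr[mid]=5<12: swap arr[2],arr[2]; lo=3,mid=3 → 1 8 5 14 6 4 7 12 13
arr[mid]=14>12: swap arr[3],arr[7]; hi=6 → 1 8 5 12 6 4 7 14 13
arr[mid]=12=12: mid=4
arr[mid]=6<12: swap arr[3],arr[4]; lo=4,mid=5 → 1 8 5 6 12 4 7 14 13
arr[mid]=4<12: swap arr[4],arr[5]; lo=5,mid=6 → 1 8 5 6 4 12 7 14 13
arr[mid]=7<12: swap arr[5],arr[6]; lo=6,mid=7 → 1 8 5 6 4 7 12 14 13
end: lo=6, hi=6; arr = 1 8 5 6 4 7 12 14 13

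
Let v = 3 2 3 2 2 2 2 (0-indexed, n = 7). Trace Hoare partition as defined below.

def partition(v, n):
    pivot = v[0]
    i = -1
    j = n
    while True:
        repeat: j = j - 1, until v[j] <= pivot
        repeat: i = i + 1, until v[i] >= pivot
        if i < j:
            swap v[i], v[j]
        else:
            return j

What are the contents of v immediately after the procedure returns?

2 2 2 2 2 3 3

pivot=3
j stops at 6 (2), i stops at 0 (3); swap ⇒ 2 2 3 2 2 2 3
j stops at 5 (2), i stops at 2 (3); swap ⇒ 2 2 2 2 2 3 3
j stops at 4, i stops at 5; i≥j ⇒ return 4. v=2 2 2 2 2 3 3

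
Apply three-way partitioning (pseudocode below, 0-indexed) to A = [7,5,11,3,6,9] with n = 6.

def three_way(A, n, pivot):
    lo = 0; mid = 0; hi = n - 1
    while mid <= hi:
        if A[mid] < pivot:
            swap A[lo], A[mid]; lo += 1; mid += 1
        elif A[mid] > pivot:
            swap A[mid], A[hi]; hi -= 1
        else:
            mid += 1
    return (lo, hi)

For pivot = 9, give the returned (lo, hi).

(4, 4)

lo=0 mid=0 hi=5
7<9: swap(0,0), lo=1 mid=1 ⇒ [7,5,11,3,6,9]
5<9: swap(1,1), lo=2 mid=2 ⇒ [7,5,11,3,6,9]
11>9: swap(2,5), hi=4 ⇒ [7,5,9,3,6,11]
9=9: mid=3
3<9: swap(2,3), lo=3 mid=4 ⇒ [7,5,3,9,6,11]
6<9: swap(3,4), lo=4 mid=5 ⇒ [7,5,3,6,9,11]
done. lo=4 hi=4; A=[7,5,3,6,9,11]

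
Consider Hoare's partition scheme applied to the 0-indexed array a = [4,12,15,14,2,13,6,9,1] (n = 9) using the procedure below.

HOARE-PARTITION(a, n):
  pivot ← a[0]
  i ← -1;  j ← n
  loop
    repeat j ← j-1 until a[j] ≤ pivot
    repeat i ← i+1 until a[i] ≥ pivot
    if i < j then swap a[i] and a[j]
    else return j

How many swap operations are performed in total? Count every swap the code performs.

2

pivot = a[0] = 4; i = -1, j = 9
j→8 (a[8]=1≤4), i→0 (a[0]=4≥4); i<j, swap → [1,12,15,14,2,13,6,9,4]
j→4 (a[4]=2≤4), i→1 (a[1]=12≥4); i<j, swap → [1,2,15,14,12,13,6,9,4]
j→1, i→2; i≥j, return j=1. a = [1,2,15,14,12,13,6,9,4]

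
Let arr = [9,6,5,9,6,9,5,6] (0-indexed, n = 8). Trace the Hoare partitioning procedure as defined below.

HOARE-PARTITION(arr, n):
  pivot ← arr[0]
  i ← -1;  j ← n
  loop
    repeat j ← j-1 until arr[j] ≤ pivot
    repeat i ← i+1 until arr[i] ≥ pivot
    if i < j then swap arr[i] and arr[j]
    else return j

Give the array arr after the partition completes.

pivot=9
j stops at 7 (6), i stops at 0 (9); swap ⇒ [6,6,5,9,6,9,5,9]
j stops at 6 (5), i stops at 3 (9); swap ⇒ [6,6,5,5,6,9,9,9]
j stops at 5, i stops at 5; i≥j ⇒ return 5. arr=[6,6,5,5,6,9,9,9]

[6,6,5,5,6,9,9,9]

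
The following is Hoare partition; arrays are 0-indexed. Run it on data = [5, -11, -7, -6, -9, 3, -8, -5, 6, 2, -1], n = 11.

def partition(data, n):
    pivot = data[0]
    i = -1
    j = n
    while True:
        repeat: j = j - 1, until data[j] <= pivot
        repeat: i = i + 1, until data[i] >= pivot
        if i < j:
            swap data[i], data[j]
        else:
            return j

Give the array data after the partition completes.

pivot = data[0] = 5; i = -1, j = 11
j→10 (data[10]=-1≤5), i→0 (data[0]=5≥5); i<j, swap → [-1, -11, -7, -6, -9, 3, -8, -5, 6, 2, 5]
j→9 (data[9]=2≤5), i→8 (data[8]=6≥5); i<j, swap → [-1, -11, -7, -6, -9, 3, -8, -5, 2, 6, 5]
j→8, i→9; i≥j, return j=8. data = [-1, -11, -7, -6, -9, 3, -8, -5, 2, 6, 5]

[-1, -11, -7, -6, -9, 3, -8, -5, 2, 6, 5]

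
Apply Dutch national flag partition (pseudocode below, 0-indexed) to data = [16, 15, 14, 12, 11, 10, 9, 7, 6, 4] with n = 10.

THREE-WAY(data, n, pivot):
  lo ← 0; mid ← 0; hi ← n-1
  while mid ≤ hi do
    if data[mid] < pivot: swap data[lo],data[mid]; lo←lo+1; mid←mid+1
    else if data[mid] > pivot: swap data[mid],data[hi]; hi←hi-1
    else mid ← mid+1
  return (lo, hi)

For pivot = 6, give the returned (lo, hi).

(1, 1)

lo=0 mid=0 hi=9
16>6: swap(0,9), hi=8 ⇒ [4, 15, 14, 12, 11, 10, 9, 7, 6, 16]
4<6: swap(0,0), lo=1 mid=1 ⇒ [4, 15, 14, 12, 11, 10, 9, 7, 6, 16]
15>6: swap(1,8), hi=7 ⇒ [4, 6, 14, 12, 11, 10, 9, 7, 15, 16]
6=6: mid=2
14>6: swap(2,7), hi=6 ⇒ [4, 6, 7, 12, 11, 10, 9, 14, 15, 16]
7>6: swap(2,6), hi=5 ⇒ [4, 6, 9, 12, 11, 10, 7, 14, 15, 16]
9>6: swap(2,5), hi=4 ⇒ [4, 6, 10, 12, 11, 9, 7, 14, 15, 16]
10>6: swap(2,4), hi=3 ⇒ [4, 6, 11, 12, 10, 9, 7, 14, 15, 16]
11>6: swap(2,3), hi=2 ⇒ [4, 6, 12, 11, 10, 9, 7, 14, 15, 16]
12>6: swap(2,2), hi=1 ⇒ [4, 6, 12, 11, 10, 9, 7, 14, 15, 16]
done. lo=1 hi=1; data=[4, 6, 12, 11, 10, 9, 7, 14, 15, 16]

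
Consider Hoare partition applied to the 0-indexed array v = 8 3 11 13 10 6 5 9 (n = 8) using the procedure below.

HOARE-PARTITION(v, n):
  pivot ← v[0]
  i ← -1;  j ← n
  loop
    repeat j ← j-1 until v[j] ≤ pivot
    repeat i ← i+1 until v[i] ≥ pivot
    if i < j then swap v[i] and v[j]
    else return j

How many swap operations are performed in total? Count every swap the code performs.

2

pivot=8
j stops at 6 (5), i stops at 0 (8); swap ⇒ 5 3 11 13 10 6 8 9
j stops at 5 (6), i stops at 2 (11); swap ⇒ 5 3 6 13 10 11 8 9
j stops at 2, i stops at 3; i≥j ⇒ return 2. v=5 3 6 13 10 11 8 9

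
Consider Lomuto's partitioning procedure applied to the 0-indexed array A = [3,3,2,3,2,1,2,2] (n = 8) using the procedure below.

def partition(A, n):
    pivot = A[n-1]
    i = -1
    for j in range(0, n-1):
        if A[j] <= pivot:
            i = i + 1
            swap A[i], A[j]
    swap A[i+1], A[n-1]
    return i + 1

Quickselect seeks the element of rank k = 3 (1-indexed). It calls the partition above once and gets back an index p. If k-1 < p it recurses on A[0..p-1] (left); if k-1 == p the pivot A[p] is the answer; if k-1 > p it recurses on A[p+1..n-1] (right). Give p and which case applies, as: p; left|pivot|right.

4; left

pivot=2, i=-1
j=0: 3>2, skip
j=1: 3>2, skip
j=2: 2≤2, i=0, swap(0,2) ⇒ [2,3,3,3,2,1,2,2]
j=3: 3>2, skip
j=4: 2≤2, i=1, swap(1,4) ⇒ [2,2,3,3,3,1,2,2]
j=5: 1≤2, i=2, swap(2,5) ⇒ [2,2,1,3,3,3,2,2]
j=6: 2≤2, i=3, swap(3,6) ⇒ [2,2,1,2,3,3,3,2]
swap(4,7) ⇒ [2,2,1,2,2,3,3,3]; return 4
p = 4; k-1 = 2 < 4 ⇒ left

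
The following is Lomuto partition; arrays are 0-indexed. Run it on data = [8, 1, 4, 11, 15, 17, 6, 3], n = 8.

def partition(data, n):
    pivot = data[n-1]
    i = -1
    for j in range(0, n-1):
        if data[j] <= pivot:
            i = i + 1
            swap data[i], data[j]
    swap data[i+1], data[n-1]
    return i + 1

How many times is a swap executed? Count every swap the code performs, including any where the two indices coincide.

2

pivot=3, i=-1
j=0: 8>3, skip
j=1: 1≤3, i=0, swap(0,1) ⇒ [1, 8, 4, 11, 15, 17, 6, 3]
j=2: 4>3, skip
j=3: 11>3, skip
j=4: 15>3, skip
j=5: 17>3, skip
j=6: 6>3, skip
swap(1,7) ⇒ [1, 3, 4, 11, 15, 17, 6, 8]; return 1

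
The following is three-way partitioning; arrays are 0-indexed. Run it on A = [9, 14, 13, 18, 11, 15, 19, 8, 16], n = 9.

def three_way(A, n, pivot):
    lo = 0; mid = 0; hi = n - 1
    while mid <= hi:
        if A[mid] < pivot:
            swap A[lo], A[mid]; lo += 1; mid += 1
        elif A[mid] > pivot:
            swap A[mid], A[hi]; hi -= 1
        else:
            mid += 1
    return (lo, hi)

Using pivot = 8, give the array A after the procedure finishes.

pivot = 8; lo=0, mid=0, hi=8
A[mid]=9>8: swap A[0],A[8]; hi=7 → [16, 14, 13, 18, 11, 15, 19, 8, 9]
A[mid]=16>8: swap A[0],A[7]; hi=6 → [8, 14, 13, 18, 11, 15, 19, 16, 9]
A[mid]=8=8: mid=1
A[mid]=14>8: swap A[1],A[6]; hi=5 → [8, 19, 13, 18, 11, 15, 14, 16, 9]
A[mid]=19>8: swap A[1],A[5]; hi=4 → [8, 15, 13, 18, 11, 19, 14, 16, 9]
A[mid]=15>8: swap A[1],A[4]; hi=3 → [8, 11, 13, 18, 15, 19, 14, 16, 9]
A[mid]=11>8: swap A[1],A[3]; hi=2 → [8, 18, 13, 11, 15, 19, 14, 16, 9]
A[mid]=18>8: swap A[1],A[2]; hi=1 → [8, 13, 18, 11, 15, 19, 14, 16, 9]
A[mid]=13>8: swap A[1],A[1]; hi=0 → [8, 13, 18, 11, 15, 19, 14, 16, 9]
end: lo=0, hi=0; A = [8, 13, 18, 11, 15, 19, 14, 16, 9]

[8, 13, 18, 11, 15, 19, 14, 16, 9]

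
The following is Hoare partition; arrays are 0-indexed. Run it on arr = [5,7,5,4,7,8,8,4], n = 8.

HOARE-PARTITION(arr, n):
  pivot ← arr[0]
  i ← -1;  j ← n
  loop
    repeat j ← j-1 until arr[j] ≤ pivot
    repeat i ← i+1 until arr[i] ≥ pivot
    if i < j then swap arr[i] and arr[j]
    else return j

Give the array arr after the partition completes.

pivot=5
j stops at 7 (4), i stops at 0 (5); swap ⇒ [4,7,5,4,7,8,8,5]
j stops at 3 (4), i stops at 1 (7); swap ⇒ [4,4,5,7,7,8,8,5]
j stops at 2, i stops at 2; i≥j ⇒ return 2. arr=[4,4,5,7,7,8,8,5]

[4,4,5,7,7,8,8,5]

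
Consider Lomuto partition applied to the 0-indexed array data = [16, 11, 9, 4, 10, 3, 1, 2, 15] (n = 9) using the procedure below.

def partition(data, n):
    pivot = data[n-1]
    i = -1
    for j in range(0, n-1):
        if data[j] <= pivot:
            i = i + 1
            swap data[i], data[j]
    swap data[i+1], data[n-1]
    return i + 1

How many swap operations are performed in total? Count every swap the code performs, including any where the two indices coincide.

8

pivot=15, i=-1
j=0: 16>15, skip
j=1: 11≤15, i=0, swap(0,1) ⇒ [11, 16, 9, 4, 10, 3, 1, 2, 15]
j=2: 9≤15, i=1, swap(1,2) ⇒ [11, 9, 16, 4, 10, 3, 1, 2, 15]
j=3: 4≤15, i=2, swap(2,3) ⇒ [11, 9, 4, 16, 10, 3, 1, 2, 15]
j=4: 10≤15, i=3, swap(3,4) ⇒ [11, 9, 4, 10, 16, 3, 1, 2, 15]
j=5: 3≤15, i=4, swap(4,5) ⇒ [11, 9, 4, 10, 3, 16, 1, 2, 15]
j=6: 1≤15, i=5, swap(5,6) ⇒ [11, 9, 4, 10, 3, 1, 16, 2, 15]
j=7: 2≤15, i=6, swap(6,7) ⇒ [11, 9, 4, 10, 3, 1, 2, 16, 15]
swap(7,8) ⇒ [11, 9, 4, 10, 3, 1, 2, 15, 16]; return 7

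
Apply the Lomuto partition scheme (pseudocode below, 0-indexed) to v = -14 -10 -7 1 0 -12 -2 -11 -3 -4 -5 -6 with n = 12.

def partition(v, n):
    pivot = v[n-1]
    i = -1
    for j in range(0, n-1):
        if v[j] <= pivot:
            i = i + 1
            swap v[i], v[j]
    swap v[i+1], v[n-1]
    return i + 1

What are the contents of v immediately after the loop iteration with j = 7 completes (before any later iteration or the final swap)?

pivot = v[11] = -6; i = -1
j=0: v[0]=-14 ≤ -6 → i=0, swap v[0],v[0] (no change) → -14 -10 -7 1 0 -12 -2 -11 -3 -4 -5 -6
j=1: v[1]=-10 ≤ -6 → i=1, swap v[1],v[1] (no change) → -14 -10 -7 1 0 -12 -2 -11 -3 -4 -5 -6
j=2: v[2]=-7 ≤ -6 → i=2, swap v[2],v[2] (no change) → -14 -10 -7 1 0 -12 -2 -11 -3 -4 -5 -6
j=3: v[3]=1 > -6 → no swap
j=4: v[4]=0 > -6 → no swap
j=5: v[5]=-12 ≤ -6 → i=3, swap v[3],v[5] → -14 -10 -7 -12 0 1 -2 -11 -3 -4 -5 -6
j=6: v[6]=-2 > -6 → no swap
j=7: v[7]=-11 ≤ -6 → i=4, swap v[4],v[7] → -14 -10 -7 -12 -11 1 -2 0 -3 -4 -5 -6
(after j=7) v = -14 -10 -7 -12 -11 1 -2 0 -3 -4 -5 -6

-14 -10 -7 -12 -11 1 -2 0 -3 -4 -5 -6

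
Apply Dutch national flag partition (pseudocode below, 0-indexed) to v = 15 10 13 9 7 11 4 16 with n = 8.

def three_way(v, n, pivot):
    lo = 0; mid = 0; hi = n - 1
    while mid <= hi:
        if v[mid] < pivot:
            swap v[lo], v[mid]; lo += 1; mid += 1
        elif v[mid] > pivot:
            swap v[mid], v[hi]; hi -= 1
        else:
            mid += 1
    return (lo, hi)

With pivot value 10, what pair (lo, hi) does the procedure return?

(3, 3)

lo=0 mid=0 hi=7
15>10: swap(0,7), hi=6 ⇒ 16 10 13 9 7 11 4 15
16>10: swap(0,6), hi=5 ⇒ 4 10 13 9 7 11 16 15
4<10: swap(0,0), lo=1 mid=1 ⇒ 4 10 13 9 7 11 16 15
10=10: mid=2
13>10: swap(2,5), hi=4 ⇒ 4 10 11 9 7 13 16 15
11>10: swap(2,4), hi=3 ⇒ 4 10 7 9 11 13 16 15
7<10: swap(1,2), lo=2 mid=3 ⇒ 4 7 10 9 11 13 16 15
9<10: swap(2,3), lo=3 mid=4 ⇒ 4 7 9 10 11 13 16 15
done. lo=3 hi=3; v=4 7 9 10 11 13 16 15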